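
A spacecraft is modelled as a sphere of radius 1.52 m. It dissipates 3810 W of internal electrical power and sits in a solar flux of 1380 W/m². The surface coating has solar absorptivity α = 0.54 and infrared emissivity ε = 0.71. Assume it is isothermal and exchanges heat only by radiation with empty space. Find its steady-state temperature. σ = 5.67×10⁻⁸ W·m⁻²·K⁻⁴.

T ≈ 298 K

At steady state, absorbed solar power + internal power = radiated power.
Absorbed: α·S·A_cross = 0.54·1380·7.258 = 5409 W (cross-section πr²).
Total input = 5409 + 3810 = 9219 W.
Radiated: εσ·A_surf·T⁴ with A_surf = 4πr² = 29.03 m².
T⁴ = 9219/(0.71·5.67×10⁻⁸·29.03) = 7.888×10⁹ K⁴.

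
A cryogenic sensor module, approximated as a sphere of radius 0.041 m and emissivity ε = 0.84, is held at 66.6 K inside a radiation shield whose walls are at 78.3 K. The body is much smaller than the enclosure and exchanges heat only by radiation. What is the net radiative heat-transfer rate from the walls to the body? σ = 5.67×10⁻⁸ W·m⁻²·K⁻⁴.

P_net ≈ 0.0180 W

For a small grey body in a large enclosure: P_net = εσA(T_body⁴ − T_wall⁴).
A = 4πr² = 0.02112 m²; T_body⁴ − T_wall⁴ = 1.967×10⁷ − 3.759×10⁷ = -1.791×10⁷ K⁴.
|P_net| = 0.84·5.67×10⁻⁸·0.02112·1.791×10⁷.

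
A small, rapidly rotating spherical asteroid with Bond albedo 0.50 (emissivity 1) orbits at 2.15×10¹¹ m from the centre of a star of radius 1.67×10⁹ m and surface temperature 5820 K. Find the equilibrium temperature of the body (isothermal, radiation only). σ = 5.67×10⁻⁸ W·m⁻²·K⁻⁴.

T ≈ 305 K

The star's surface emits σT_*⁴; at distance d the flux is S = σT_*⁴(R_*/d)².
S = 5.67×10⁻⁸·(5820)⁴·(1.67×10⁹/2.15×10¹¹)² = 3925 W/m².
For an isothermal sphere T⁴ = (1−a)S/(4σ) = 8.653×10⁹ K⁴.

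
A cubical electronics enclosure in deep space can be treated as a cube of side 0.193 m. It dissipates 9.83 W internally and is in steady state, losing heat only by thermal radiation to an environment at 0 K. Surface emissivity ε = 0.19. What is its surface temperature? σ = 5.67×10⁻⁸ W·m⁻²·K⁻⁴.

Steady state: internal power = radiated power, P = εσA T⁴.
Radiating area A = 6L² = 0.2235 m².
T⁴ = P/(εσA) = 9.83/(0.19·5.67×10⁻⁸·0.2235) = 4.083×10⁹ K⁴.
T = (4.083×10⁹)^(1/4).

T ≈ 253 K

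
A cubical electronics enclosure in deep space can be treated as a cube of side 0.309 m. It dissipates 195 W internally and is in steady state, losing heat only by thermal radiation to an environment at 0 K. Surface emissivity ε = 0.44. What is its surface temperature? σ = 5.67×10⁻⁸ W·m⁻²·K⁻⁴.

Steady state: internal power = radiated power, P = εσA T⁴.
Radiating area A = 6L² = 0.5729 m².
T⁴ = P/(εσA) = 195/(0.44·5.67×10⁻⁸·0.5729) = 1.364×10¹⁰ K⁴.
T = (1.364×10¹⁰)^(1/4).

T ≈ 342 K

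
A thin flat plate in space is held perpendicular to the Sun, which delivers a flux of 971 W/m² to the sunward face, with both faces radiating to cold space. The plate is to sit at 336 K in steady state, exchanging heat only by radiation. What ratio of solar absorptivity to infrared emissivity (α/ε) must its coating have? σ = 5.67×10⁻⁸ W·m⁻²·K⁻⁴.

Balance: αS·A = εσ·2A·T⁴ ⇒ α/ε = 2σT⁴/S.
α/ε = 2·5.67×10⁻⁸·(336)⁴/971 = 2·5.67×10⁻⁸·1.275×10¹⁰/971.

α/ε ≈ 1.49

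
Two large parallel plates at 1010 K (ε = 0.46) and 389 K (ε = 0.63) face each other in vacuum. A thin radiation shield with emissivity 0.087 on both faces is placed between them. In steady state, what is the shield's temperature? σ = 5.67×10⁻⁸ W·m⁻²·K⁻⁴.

T_s ≈ 849 K

In steady state the net flux on the hot side equals that on the cold side.
σ(T₁⁴−T_s⁴)/D₁ = σ(T_s⁴−T₂⁴)/D₂, with D₁ = 1/ε₁+1/ε_s−1 = 12.67, D₂ = 1/ε_s+1/ε₂−1 = 12.08.
Solve for T_s⁴: T_s⁴ = (D₂·T₁⁴ + D₁·T₂⁴)/(D₁+D₂) = 5.197×10¹¹ K⁴.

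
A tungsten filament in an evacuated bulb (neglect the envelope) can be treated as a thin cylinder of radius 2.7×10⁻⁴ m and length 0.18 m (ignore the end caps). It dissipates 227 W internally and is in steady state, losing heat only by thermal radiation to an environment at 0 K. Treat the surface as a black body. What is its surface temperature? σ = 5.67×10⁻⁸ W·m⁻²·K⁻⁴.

T ≈ 1900 K

Steady state: internal power = radiated power, P = εσA T⁴.
Radiating area A = 2πrL = 3.054×10⁻⁴ m².
T⁴ = P/(εσA) = 227/(1.0·5.67×10⁻⁸·3.054×10⁻⁴) = 1.311×10¹³ K⁴.
T = (1.311×10¹³)^(1/4).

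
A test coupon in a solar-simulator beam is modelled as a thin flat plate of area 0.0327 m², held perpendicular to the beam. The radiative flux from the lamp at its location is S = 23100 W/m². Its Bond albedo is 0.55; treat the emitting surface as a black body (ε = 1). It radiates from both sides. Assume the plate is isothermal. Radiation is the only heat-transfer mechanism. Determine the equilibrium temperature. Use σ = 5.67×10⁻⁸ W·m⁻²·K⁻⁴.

At equilibrium, absorbed power = emitted power.
Absorbing cross-section = A = 0.03270 m²; emitting surface = 2A = 0.06540 m² (ratio 2).
(1−a)S·A_cross = εσ·A_surf·T⁴  ⇒  T⁴ = (1−a)S/(2σ).
T⁴ = 0.450·23100/(2·5.67×10⁻⁸) = 9.167×10¹⁰ K⁴.
T = (9.167×10¹⁰)^(1/4).

T ≈ 550 K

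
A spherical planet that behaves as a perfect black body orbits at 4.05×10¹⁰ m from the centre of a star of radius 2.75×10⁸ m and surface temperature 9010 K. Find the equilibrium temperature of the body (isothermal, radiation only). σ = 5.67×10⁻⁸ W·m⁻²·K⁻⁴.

The star's surface emits σT_*⁴; at distance d the flux is S = σT_*⁴(R_*/d)².
S = 5.67×10⁻⁸·(9010)⁴·(2.75×10⁸/4.05×10¹⁰)² = 17230 W/m².
For an isothermal sphere T⁴ = (1−a)S/(4σ) = 7.596×10¹⁰ K⁴.

T ≈ 525 K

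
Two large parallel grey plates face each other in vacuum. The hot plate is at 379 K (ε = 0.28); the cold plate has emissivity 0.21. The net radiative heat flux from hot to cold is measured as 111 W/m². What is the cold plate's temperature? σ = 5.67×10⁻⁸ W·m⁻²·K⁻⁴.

T₂ ≈ 281 K

q = σ(T₁⁴ − T₂⁴)/(1/ε₁ + 1/ε₂ − 1); denominator = 7.333.
T₂⁴ = T₁⁴ − q·(1/ε₁+1/ε₂−1)/σ = 2.063×10¹⁰ − 111·7.333/5.67×10⁻⁸
    = 6.276×10⁹ K⁴.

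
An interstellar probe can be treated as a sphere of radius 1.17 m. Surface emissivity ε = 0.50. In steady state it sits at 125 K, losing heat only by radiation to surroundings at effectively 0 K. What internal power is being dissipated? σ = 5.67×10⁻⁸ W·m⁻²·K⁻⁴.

Steady state: P = εσA T⁴.
A = 4πr² = 17.20 m²; T⁴ = (125)⁴ = 2.441×10⁸ K⁴.
P = 0.50 × 5.67×10⁻⁸ × 17.20 × 2.441×10⁸.

P ≈ 119 W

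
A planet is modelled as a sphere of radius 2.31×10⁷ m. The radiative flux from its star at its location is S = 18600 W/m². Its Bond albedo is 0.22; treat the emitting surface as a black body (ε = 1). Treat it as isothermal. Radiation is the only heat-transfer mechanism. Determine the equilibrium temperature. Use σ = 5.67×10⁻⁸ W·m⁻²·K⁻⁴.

At equilibrium, absorbed power = emitted power.
Absorbing cross-section = πr² = 1.676×10¹⁵ m²; emitting surface = 4πr² = 6.706×10¹⁵ m² (ratio 4).
(1−a)S·A_cross = εσ·A_surf·T⁴  ⇒  T⁴ = (1−a)S/(4σ).
T⁴ = 0.780·18600/(4·5.67×10⁻⁸) = 6.397×10¹⁰ K⁴.
T = (6.397×10¹⁰)^(1/4).

T ≈ 503 K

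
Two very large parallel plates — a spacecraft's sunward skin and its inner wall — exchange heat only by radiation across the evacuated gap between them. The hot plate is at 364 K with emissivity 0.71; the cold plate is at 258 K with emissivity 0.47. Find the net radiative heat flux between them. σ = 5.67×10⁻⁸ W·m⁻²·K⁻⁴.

q ≈ 293 W/m²

For two infinite grey parallel plates, q = σ(T₁⁴ − T₂⁴)/(1/ε₁ + 1/ε₂ − 1).
T₁⁴ − T₂⁴ = 1.756×10¹⁰ − 4.431×10⁹ = 1.312×10¹⁰ K⁴.
1/ε₁ + 1/ε₂ − 1 = 1.408 + 2.128 − 1 = 2.536.
q = 5.67×10⁻⁸ × 1.312×10¹⁰ / 2.536.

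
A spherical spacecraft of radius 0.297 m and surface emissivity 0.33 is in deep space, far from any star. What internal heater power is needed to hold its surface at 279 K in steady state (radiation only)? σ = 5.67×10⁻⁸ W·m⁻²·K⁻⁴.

P = εσ·4πr²·T⁴.
4πr² = 1.108 m²; T⁴ = 6.059×10⁹ K⁴.
P = 0.33·5.67×10⁻⁸·1.108·6.059×10⁹.

P ≈ 126 W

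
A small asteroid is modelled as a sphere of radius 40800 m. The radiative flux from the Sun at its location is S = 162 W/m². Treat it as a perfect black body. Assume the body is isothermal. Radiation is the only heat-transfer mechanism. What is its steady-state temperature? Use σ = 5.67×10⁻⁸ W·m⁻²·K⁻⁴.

T ≈ 163 K

At equilibrium, absorbed power = emitted power.
Absorbing cross-section = πr² = 5.230×10⁹ m²; emitting surface = 4πr² = 2.092×10¹⁰ m² (ratio 4).
S·A_cross = εσ·A_surf·T⁴  ⇒  T⁴ = S/(4σ).
T⁴ = 1.00·162/(4·5.67×10⁻⁸) = 7.143×10⁸ K⁴.
T = (7.143×10⁸)^(1/4).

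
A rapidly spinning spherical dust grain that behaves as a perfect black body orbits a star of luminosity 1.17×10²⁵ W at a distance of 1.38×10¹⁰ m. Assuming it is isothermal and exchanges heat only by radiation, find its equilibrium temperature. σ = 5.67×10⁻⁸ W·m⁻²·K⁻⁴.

First find the stellar flux at distance d: S = L/(4πd²) = 1.17×10²⁵/(4π·(1.38×10¹⁰)²) = 4889 W/m².
For an isothermal sphere, absorbed (1−a)S·πr² = emitted σ·4πr²·T⁴, so T⁴ = (1−a)S/(4σ).
T⁴ = 1.00·4889/(4·5.67×10⁻⁸) = 2.156×10¹⁰ K⁴.

T ≈ 383 K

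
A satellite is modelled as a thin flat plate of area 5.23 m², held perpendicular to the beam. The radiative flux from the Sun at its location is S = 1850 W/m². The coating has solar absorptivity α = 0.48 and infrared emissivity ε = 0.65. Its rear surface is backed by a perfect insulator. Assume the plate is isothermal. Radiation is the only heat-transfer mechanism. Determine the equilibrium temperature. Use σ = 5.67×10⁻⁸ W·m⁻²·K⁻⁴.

T ≈ 394 K

At equilibrium, absorbed power = emitted power.
Absorbing cross-section = A = 5.230 m²; emitting surface = A = 5.230 m² (ratio 1).
αS·A_cross = εσ·A_surf·T⁴  ⇒  T⁴ = αS/(ε·1σ).
T⁴ = 0.480·1850/(0.65·1·5.67×10⁻⁸) = 2.409×10¹⁰ K⁴.
T = (2.409×10¹⁰)^(1/4).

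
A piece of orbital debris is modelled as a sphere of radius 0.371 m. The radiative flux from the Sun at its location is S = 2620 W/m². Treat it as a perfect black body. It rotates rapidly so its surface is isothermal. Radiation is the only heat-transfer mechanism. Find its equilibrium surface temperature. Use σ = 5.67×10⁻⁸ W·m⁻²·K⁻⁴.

T ≈ 328 K

At equilibrium, absorbed power = emitted power.
Absorbing cross-section = πr² = 0.4324 m²; emitting surface = 4πr² = 1.730 m² (ratio 4).
S·A_cross = εσ·A_surf·T⁴  ⇒  T⁴ = S/(4σ).
T⁴ = 1.00·2620/(4·5.67×10⁻⁸) = 1.155×10¹⁰ K⁴.
T = (1.155×10¹⁰)^(1/4).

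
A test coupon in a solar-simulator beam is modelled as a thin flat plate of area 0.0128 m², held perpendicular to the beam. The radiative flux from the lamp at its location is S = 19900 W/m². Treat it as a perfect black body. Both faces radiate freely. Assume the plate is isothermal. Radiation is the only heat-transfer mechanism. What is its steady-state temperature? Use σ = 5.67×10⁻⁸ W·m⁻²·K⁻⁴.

At equilibrium, absorbed power = emitted power.
Absorbing cross-section = A = 0.01280 m²; emitting surface = 2A = 0.02560 m² (ratio 2).
S·A_cross = εσ·A_surf·T⁴  ⇒  T⁴ = S/(2σ).
T⁴ = 1.00·19900/(2·5.67×10⁻⁸) = 1.755×10¹¹ K⁴.
T = (1.755×10¹¹)^(1/4).

T ≈ 647 K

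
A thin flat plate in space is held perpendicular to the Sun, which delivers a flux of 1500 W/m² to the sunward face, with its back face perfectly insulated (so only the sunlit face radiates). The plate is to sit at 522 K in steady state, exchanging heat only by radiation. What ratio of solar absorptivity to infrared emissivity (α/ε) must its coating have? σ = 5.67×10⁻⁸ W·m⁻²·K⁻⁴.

α/ε ≈ 2.81

Balance: αS·A = εσ·1A·T⁴ ⇒ α/ε = σT⁴/S.
α/ε = 5.67×10⁻⁸·(522)⁴/1500 = 5.67×10⁻⁸·7.425×10¹⁰/1500.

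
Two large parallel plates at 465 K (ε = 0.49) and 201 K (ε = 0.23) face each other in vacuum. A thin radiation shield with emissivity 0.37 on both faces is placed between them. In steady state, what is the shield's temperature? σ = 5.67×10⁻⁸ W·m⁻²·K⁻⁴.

In steady state the net flux on the hot side equals that on the cold side.
σ(T₁⁴−T_s⁴)/D₁ = σ(T_s⁴−T₂⁴)/D₂, with D₁ = 1/ε₁+1/ε_s−1 = 3.744, D₂ = 1/ε_s+1/ε₂−1 = 6.051.
Solve for T_s⁴: T_s⁴ = (D₂·T₁⁴ + D₁·T₂⁴)/(D₁+D₂) = 2.951×10¹⁰ K⁴.

T_s ≈ 414 K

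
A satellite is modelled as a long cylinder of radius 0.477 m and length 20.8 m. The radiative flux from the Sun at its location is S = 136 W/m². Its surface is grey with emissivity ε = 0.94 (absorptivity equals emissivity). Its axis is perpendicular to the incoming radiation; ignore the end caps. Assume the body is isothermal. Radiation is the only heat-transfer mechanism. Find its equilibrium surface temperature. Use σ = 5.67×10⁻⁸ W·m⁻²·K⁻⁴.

T ≈ 166 K

At equilibrium, absorbed power = emitted power.
Absorbing cross-section = 2rL = 19.84 m²; emitting surface = 2πrL = 62.34 m² (ratio π).
εS·A_cross = εσ·A_surf·T⁴  ⇒  T⁴ = S/(πσ)   (ε cancels).
T⁴ = 136/(π·5.67×10⁻⁸) = 7.635×10⁸ K⁴.
T = (7.635×10⁸)^(1/4).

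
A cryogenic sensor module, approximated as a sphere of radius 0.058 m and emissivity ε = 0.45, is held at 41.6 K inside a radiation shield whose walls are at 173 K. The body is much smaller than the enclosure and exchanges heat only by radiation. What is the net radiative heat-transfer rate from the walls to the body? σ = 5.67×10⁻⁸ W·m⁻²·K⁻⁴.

For a small grey body in a large enclosure: P_net = εσA(T_body⁴ − T_wall⁴).
A = 4πr² = 0.04227 m²; T_body⁴ − T_wall⁴ = 2.995×10⁶ − 8.957×10⁸ = -8.928×10⁸ K⁴.
|P_net| = 0.45·5.67×10⁻⁸·0.04227·8.928×10⁸.

P_net ≈ 0.963 W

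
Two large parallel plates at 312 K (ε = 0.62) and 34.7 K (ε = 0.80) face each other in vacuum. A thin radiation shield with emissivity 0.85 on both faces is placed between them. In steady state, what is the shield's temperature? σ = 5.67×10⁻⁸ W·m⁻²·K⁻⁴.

In steady state the net flux on the hot side equals that on the cold side.
σ(T₁⁴−T_s⁴)/D₁ = σ(T_s⁴−T₂⁴)/D₂, with D₁ = 1/ε₁+1/ε_s−1 = 1.789, D₂ = 1/ε_s+1/ε₂−1 = 1.426.
Solve for T_s⁴: T_s⁴ = (D₂·T₁⁴ + D₁·T₂⁴)/(D₁+D₂) = 4.204×10⁹ K⁴.

T_s ≈ 255 K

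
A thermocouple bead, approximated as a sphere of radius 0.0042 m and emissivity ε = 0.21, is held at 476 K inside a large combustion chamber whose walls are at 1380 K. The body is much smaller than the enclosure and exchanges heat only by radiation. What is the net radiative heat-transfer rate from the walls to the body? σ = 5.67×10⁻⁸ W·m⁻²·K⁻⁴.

P_net ≈ 9.44 W

For a small grey body in a large enclosure: P_net = εσA(T_body⁴ − T_wall⁴).
A = 4πr² = 2.217×10⁻⁴ m²; T_body⁴ − T_wall⁴ = 5.134×10¹⁰ − 3.627×10¹² = -3.575×10¹² K⁴.
|P_net| = 0.21·5.67×10⁻⁸·2.217×10⁻⁴·3.575×10¹².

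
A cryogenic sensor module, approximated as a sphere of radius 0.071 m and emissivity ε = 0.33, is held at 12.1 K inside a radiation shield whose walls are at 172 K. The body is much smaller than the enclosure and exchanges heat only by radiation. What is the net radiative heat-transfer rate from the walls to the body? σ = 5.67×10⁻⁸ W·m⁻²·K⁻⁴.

For a small grey body in a large enclosure: P_net = εσA(T_body⁴ − T_wall⁴).
A = 4πr² = 0.06335 m²; T_body⁴ − T_wall⁴ = 21440 − 8.752×10⁸ = -8.752×10⁸ K⁴.
|P_net| = 0.33·5.67×10⁻⁸·0.06335·8.752×10⁸.

P_net ≈ 1.04 W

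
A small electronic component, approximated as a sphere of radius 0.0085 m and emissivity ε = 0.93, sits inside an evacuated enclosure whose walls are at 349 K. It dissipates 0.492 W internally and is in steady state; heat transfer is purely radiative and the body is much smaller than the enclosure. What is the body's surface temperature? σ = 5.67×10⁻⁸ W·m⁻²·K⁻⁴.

T ≈ 398 K

For a small grey body in a large enclosure, net radiated power = εσA(T⁴ − T_w⁴).
Steady state: P = εσA(T⁴ − T_w⁴) with A = 4πr² = 9.079×10⁻⁴ m².
T⁴ = P/(εσA) + T_w⁴ = 0.492/(0.93·5.67×10⁻⁸·9.079×10⁻⁴) + (349)⁴
    = 1.028×10¹⁰ + 1.484×10¹⁰ = 2.511×10¹⁰ K⁴.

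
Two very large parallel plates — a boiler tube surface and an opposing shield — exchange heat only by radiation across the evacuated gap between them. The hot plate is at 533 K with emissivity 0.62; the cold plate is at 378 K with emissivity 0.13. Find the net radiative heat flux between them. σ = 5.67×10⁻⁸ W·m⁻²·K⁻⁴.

q ≈ 412 W/m²

For two infinite grey parallel plates, q = σ(T₁⁴ − T₂⁴)/(1/ε₁ + 1/ε₂ − 1).
T₁⁴ − T₂⁴ = 8.071×10¹⁰ − 2.042×10¹⁰ = 6.029×10¹⁰ K⁴.
1/ε₁ + 1/ε₂ − 1 = 1.613 + 7.692 − 1 = 8.305.
q = 5.67×10⁻⁸ × 6.029×10¹⁰ / 8.305.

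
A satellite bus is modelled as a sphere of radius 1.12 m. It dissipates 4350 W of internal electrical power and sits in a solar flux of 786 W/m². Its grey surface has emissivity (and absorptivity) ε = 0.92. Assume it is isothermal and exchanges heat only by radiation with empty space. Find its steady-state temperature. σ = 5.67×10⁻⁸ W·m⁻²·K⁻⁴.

At steady state, absorbed solar power + internal power = radiated power.
Absorbed: α·S·A_cross = 0.92·786·3.941 = 2850 W (cross-section πr²).
Total input = 2850 + 4350 = 7200 W.
Radiated: εσ·A_surf·T⁴ with A_surf = 4πr² = 15.76 m².
T⁴ = 7200/(0.92·5.67×10⁻⁸·15.76) = 8.756×10⁹ K⁴.

T ≈ 306 K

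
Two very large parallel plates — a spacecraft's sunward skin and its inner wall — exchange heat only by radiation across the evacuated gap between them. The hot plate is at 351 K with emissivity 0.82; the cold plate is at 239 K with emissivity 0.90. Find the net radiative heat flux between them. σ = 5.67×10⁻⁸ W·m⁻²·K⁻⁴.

For two infinite grey parallel plates, q = σ(T₁⁴ − T₂⁴)/(1/ε₁ + 1/ε₂ − 1).
T₁⁴ − T₂⁴ = 1.518×10¹⁰ − 3.263×10⁹ = 1.192×10¹⁰ K⁴.
1/ε₁ + 1/ε₂ − 1 = 1.220 + 1.111 − 1 = 1.331.
q = 5.67×10⁻⁸ × 1.192×10¹⁰ / 1.331.

q ≈ 508 W/m²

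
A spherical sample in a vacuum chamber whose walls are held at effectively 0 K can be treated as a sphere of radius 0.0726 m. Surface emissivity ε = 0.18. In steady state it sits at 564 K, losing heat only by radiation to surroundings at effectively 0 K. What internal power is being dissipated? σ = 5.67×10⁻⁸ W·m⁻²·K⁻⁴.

P ≈ 68.4 W

Steady state: P = εσA T⁴.
A = 4πr² = 0.06623 m²; T⁴ = (564)⁴ = 1.012×10¹¹ K⁴.
P = 0.18 × 5.67×10⁻⁸ × 0.06623 × 1.012×10¹¹.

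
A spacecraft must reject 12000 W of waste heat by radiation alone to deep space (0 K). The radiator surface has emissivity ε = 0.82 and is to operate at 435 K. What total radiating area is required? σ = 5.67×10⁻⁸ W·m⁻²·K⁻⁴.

A ≈ 7.21 m²

P = εσA T⁴ ⇒ A = P/(εσT⁴).
T⁴ = 3.581×10¹⁰ K⁴.
A = 12000/(0.82 × 5.67×10⁻⁸ × 3.581×10¹⁰).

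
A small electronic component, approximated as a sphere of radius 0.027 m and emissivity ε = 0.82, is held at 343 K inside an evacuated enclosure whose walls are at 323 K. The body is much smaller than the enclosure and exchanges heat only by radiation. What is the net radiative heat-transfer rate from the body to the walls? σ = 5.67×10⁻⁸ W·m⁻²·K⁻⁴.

P_net ≈ 1.26 W

For a small grey body in a large enclosure: P_net = εσA(T_body⁴ − T_wall⁴).
A = 4πr² = 0.009161 m²; T_body⁴ − T_wall⁴ = 1.384×10¹⁰ − 1.088×10¹⁰ = 2.957×10⁹ K⁴.
|P_net| = 0.82·5.67×10⁻⁸·0.009161·2.957×10⁹.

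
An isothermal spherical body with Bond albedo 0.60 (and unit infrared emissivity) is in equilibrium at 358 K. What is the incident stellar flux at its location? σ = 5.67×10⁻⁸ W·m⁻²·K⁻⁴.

S ≈ 9310 W/m²

(1−a)S·πr² = σ·4πr²·T⁴ ⇒ S = 4σT⁴/(1−a).
S = 4·5.67×10⁻⁸·1.643×10¹⁰/0.400.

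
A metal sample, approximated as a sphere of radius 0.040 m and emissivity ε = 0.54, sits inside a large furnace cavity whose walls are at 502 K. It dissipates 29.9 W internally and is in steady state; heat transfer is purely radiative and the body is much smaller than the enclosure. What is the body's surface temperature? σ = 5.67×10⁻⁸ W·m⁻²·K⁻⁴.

T ≈ 579 K

For a small grey body in a large enclosure, net radiated power = εσA(T⁴ − T_w⁴).
Steady state: P = εσA(T⁴ − T_w⁴) with A = 4πr² = 0.02011 m².
T⁴ = P/(εσA) + T_w⁴ = 29.9/(0.54·5.67×10⁻⁸·0.02011) + (502)⁴
    = 4.857×10¹⁰ + 6.351×10¹⁰ = 1.121×10¹¹ K⁴.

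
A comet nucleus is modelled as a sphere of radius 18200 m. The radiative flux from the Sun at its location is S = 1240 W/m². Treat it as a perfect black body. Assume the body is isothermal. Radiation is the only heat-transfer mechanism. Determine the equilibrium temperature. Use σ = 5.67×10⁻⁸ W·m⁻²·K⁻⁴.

T ≈ 272 K

At equilibrium, absorbed power = emitted power.
Absorbing cross-section = πr² = 1.041×10⁹ m²; emitting surface = 4πr² = 4.162×10⁹ m² (ratio 4).
S·A_cross = εσ·A_surf·T⁴  ⇒  T⁴ = S/(4σ).
T⁴ = 1.00·1240/(4·5.67×10⁻⁸) = 5.467×10⁹ K⁴.
T = (5.467×10⁹)^(1/4).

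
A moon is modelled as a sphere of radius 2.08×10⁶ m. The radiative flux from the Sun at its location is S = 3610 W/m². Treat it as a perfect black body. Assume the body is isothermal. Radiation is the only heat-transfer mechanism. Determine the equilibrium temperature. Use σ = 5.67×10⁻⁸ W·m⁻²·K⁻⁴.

At equilibrium, absorbed power = emitted power.
Absorbing cross-section = πr² = 1.359×10¹³ m²; emitting surface = 4πr² = 5.437×10¹³ m² (ratio 4).
S·A_cross = εσ·A_surf·T⁴  ⇒  T⁴ = S/(4σ).
T⁴ = 1.00·3610/(4·5.67×10⁻⁸) = 1.592×10¹⁰ K⁴.
T = (1.592×10¹⁰)^(1/4).

T ≈ 355 K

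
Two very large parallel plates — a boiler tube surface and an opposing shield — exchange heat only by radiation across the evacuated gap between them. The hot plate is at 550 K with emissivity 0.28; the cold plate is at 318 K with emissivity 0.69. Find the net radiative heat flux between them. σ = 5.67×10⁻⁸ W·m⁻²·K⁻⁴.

For two infinite grey parallel plates, q = σ(T₁⁴ − T₂⁴)/(1/ε₁ + 1/ε₂ − 1).
T₁⁴ − T₂⁴ = 9.151×10¹⁰ − 1.023×10¹⁰ = 8.128×10¹⁰ K⁴.
1/ε₁ + 1/ε₂ − 1 = 3.571 + 1.449 − 1 = 4.021.
q = 5.67×10⁻⁸ × 8.128×10¹⁰ / 4.021.

q ≈ 1150 W/m²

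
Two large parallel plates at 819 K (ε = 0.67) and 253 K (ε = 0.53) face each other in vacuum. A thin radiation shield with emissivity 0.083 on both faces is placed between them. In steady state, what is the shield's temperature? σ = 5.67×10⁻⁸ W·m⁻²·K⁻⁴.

T_s ≈ 693 K

In steady state the net flux on the hot side equals that on the cold side.
σ(T₁⁴−T_s⁴)/D₁ = σ(T_s⁴−T₂⁴)/D₂, with D₁ = 1/ε₁+1/ε_s−1 = 12.54, D₂ = 1/ε_s+1/ε₂−1 = 12.93.
Solve for T_s⁴: T_s⁴ = (D₂·T₁⁴ + D₁·T₂⁴)/(D₁+D₂) = 2.305×10¹¹ K⁴.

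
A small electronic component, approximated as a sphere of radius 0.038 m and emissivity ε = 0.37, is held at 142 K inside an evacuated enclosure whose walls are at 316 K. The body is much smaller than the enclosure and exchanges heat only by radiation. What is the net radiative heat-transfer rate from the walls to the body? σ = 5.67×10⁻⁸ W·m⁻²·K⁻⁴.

For a small grey body in a large enclosure: P_net = εσA(T_body⁴ − T_wall⁴).
A = 4πr² = 0.01815 m²; T_body⁴ − T_wall⁴ = 4.066×10⁸ − 9.971×10⁹ = -9.565×10⁹ K⁴.
|P_net| = 0.37·5.67×10⁻⁸·0.01815·9.565×10⁹.

P_net ≈ 3.64 W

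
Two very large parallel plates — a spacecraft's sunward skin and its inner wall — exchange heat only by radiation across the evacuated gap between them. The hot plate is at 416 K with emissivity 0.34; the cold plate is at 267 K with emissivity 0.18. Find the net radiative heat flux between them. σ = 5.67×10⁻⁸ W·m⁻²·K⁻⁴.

For two infinite grey parallel plates, q = σ(T₁⁴ − T₂⁴)/(1/ε₁ + 1/ε₂ − 1).
T₁⁴ − T₂⁴ = 2.995×10¹⁰ − 5.082×10⁹ = 2.487×10¹⁰ K⁴.
1/ε₁ + 1/ε₂ − 1 = 2.941 + 5.556 − 1 = 7.497.
q = 5.67×10⁻⁸ × 2.487×10¹⁰ / 7.497.

q ≈ 188 W/m²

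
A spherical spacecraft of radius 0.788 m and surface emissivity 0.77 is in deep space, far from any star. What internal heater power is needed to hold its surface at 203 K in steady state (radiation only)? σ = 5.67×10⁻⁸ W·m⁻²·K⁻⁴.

P = εσ·4πr²·T⁴.
4πr² = 7.803 m²; T⁴ = 1.698×10⁹ K⁴.
P = 0.77·5.67×10⁻⁸·7.803·1.698×10⁹.

P ≈ 579 W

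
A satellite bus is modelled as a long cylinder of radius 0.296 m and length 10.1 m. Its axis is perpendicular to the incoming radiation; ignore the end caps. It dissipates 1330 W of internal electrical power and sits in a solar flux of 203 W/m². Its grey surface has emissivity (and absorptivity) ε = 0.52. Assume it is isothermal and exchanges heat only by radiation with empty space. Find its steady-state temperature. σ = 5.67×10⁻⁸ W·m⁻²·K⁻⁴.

At steady state, absorbed solar power + internal power = radiated power.
Absorbed: α·S·A_cross = 0.52·203·5.979 = 631.2 W (cross-section 2rL).
Total input = 631.2 + 1330 = 1961 W.
Radiated: εσ·A_surf·T⁴ with A_surf = 2πrL = 18.78 m².
T⁴ = 1961/(0.52·5.67×10⁻⁸·18.78) = 3.541×10⁹ K⁴.

T ≈ 244 K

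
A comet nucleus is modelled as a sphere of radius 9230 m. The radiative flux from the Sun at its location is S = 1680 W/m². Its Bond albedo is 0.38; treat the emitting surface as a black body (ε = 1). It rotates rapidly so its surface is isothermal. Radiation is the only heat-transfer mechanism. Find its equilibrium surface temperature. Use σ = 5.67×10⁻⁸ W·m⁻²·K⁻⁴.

T ≈ 260 K

At equilibrium, absorbed power = emitted power.
Absorbing cross-section = πr² = 2.676×10⁸ m²; emitting surface = 4πr² = 1.071×10⁹ m² (ratio 4).
(1−a)S·A_cross = εσ·A_surf·T⁴  ⇒  T⁴ = (1−a)S/(4σ).
T⁴ = 0.620·1680/(4·5.67×10⁻⁸) = 4.593×10⁹ K⁴.
T = (4.593×10⁹)^(1/4).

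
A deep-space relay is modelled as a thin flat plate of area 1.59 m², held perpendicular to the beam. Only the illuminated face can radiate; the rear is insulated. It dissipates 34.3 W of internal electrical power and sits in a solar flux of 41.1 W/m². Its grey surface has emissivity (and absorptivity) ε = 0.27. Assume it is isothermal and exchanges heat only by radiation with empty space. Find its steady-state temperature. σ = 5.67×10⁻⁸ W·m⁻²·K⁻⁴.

At steady state, absorbed solar power + internal power = radiated power.
Absorbed: α·S·A_cross = 0.27·41.1·1.590 = 17.64 W (cross-section A).
Total input = 17.64 + 34.3 = 51.94 W.
Radiated: εσ·A_surf·T⁴ with A_surf = A = 1.590 m².
T⁴ = 51.94/(0.27·5.67×10⁻⁸·1.590) = 2.134×10⁹ K⁴.

T ≈ 215 K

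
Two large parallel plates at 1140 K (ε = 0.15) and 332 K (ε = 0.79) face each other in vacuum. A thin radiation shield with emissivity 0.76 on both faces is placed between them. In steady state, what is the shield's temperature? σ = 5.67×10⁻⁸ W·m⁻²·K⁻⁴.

In steady state the net flux on the hot side equals that on the cold side.
σ(T₁⁴−T_s⁴)/D₁ = σ(T_s⁴−T₂⁴)/D₂, with D₁ = 1/ε₁+1/ε_s−1 = 6.982, D₂ = 1/ε_s+1/ε₂−1 = 1.582.
Solve for T_s⁴: T_s⁴ = (D₂·T₁⁴ + D₁·T₂⁴)/(D₁+D₂) = 3.218×10¹¹ K⁴.

T_s ≈ 753 K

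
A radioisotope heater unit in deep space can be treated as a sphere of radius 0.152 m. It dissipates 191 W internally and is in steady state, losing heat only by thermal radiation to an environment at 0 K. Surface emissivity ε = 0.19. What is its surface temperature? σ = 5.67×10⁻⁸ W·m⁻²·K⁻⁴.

T ≈ 497 K

Steady state: internal power = radiated power, P = εσA T⁴.
Radiating area A = 4πr² = 0.2903 m².
T⁴ = P/(εσA) = 191/(0.19·5.67×10⁻⁸·0.2903) = 6.107×10¹⁰ K⁴.
T = (6.107×10¹⁰)^(1/4).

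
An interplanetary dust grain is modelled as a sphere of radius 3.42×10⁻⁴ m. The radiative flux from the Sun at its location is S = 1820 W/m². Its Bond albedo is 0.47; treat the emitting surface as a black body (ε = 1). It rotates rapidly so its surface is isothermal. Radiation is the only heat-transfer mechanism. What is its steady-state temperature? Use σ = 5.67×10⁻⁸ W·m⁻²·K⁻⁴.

At equilibrium, absorbed power = emitted power.
Absorbing cross-section = πr² = 3.675×10⁻⁷ m²; emitting surface = 4πr² = 1.470×10⁻⁶ m² (ratio 4).
(1−a)S·A_cross = εσ·A_surf·T⁴  ⇒  T⁴ = (1−a)S/(4σ).
T⁴ = 0.530·1820/(4·5.67×10⁻⁸) = 4.253×10⁹ K⁴.
T = (4.253×10⁹)^(1/4).

T ≈ 255 K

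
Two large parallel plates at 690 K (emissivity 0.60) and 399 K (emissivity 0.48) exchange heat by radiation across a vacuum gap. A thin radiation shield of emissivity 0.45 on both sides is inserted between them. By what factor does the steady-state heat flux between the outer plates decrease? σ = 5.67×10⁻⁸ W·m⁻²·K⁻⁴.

factor ≈ 2.25

Without shield: q₀ = σΔ(T⁴)/(1/ε₁+1/ε₂−1) with denominator 2.750.
With shield the two gaps are in series; the resistances add: (1/ε₁+1/ε_s−1)+(1/ε_s+1/ε₂−1) = 2.889+3.306 = 6.194.
Heat-flux ratio q₀/q = 6.194/2.750.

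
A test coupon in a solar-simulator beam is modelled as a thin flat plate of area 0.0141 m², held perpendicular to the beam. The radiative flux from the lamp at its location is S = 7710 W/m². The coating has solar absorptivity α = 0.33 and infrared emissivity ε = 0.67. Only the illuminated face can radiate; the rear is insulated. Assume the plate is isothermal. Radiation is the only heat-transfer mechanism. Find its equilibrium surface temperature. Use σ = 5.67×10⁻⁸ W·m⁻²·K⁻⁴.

At equilibrium, absorbed power = emitted power.
Absorbing cross-section = A = 0.01410 m²; emitting surface = A = 0.01410 m² (ratio 1).
αS·A_cross = εσ·A_surf·T⁴  ⇒  T⁴ = αS/(ε·1σ).
T⁴ = 0.330·7710/(0.67·1·5.67×10⁻⁸) = 6.697×10¹⁰ K⁴.
T = (6.697×10¹⁰)^(1/4).

T ≈ 509 K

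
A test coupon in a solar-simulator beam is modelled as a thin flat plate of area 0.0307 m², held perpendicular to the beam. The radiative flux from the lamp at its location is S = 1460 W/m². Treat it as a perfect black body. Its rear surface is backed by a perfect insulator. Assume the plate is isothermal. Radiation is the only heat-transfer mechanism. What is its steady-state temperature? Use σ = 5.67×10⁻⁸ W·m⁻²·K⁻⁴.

At equilibrium, absorbed power = emitted power.
Absorbing cross-section = A = 0.03070 m²; emitting surface = A = 0.03070 m² (ratio 1).
S·A_cross = εσ·A_surf·T⁴  ⇒  T⁴ = S/(1σ).
T⁴ = 1.00·1460/(1·5.67×10⁻⁸) = 2.575×10¹⁰ K⁴.
T = (2.575×10¹⁰)^(1/4).

T ≈ 401 K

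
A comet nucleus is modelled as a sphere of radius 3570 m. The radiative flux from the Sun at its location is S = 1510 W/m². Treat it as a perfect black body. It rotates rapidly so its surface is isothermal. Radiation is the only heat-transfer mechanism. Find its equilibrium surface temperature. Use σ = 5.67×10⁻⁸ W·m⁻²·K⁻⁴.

T ≈ 286 K

At equilibrium, absorbed power = emitted power.
Absorbing cross-section = πr² = 4.004×10⁷ m²; emitting surface = 4πr² = 1.602×10⁸ m² (ratio 4).
S·A_cross = εσ·A_surf·T⁴  ⇒  T⁴ = S/(4σ).
T⁴ = 1.00·1510/(4·5.67×10⁻⁸) = 6.658×10⁹ K⁴.
T = (6.658×10⁹)^(1/4).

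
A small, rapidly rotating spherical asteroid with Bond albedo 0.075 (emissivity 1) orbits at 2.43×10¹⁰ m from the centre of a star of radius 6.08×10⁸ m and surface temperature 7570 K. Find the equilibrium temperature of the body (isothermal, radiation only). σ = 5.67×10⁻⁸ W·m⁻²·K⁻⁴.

T ≈ 830 K

The star's surface emits σT_*⁴; at distance d the flux is S = σT_*⁴(R_*/d)².
S = 5.67×10⁻⁸·(7570)⁴·(6.08×10⁸/2.43×10¹⁰)² = 1.166×10⁵ W/m².
For an isothermal sphere T⁴ = (1−a)S/(4σ) = 4.754×10¹¹ K⁴.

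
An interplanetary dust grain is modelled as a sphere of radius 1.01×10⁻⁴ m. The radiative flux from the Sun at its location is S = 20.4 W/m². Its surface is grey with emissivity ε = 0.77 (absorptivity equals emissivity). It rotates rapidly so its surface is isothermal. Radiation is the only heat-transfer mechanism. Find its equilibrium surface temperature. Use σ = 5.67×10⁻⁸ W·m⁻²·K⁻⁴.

At equilibrium, absorbed power = emitted power.
Absorbing cross-section = πr² = 3.205×10⁻⁸ m²; emitting surface = 4πr² = 1.282×10⁻⁷ m² (ratio 4).
εS·A_cross = εσ·A_surf·T⁴  ⇒  T⁴ = S/(4σ)   (ε cancels).
T⁴ = 20.4/(4·5.67×10⁻⁸) = 8.995×10⁷ K⁴.
T = (8.995×10⁷)^(1/4).

T ≈ 97.4 K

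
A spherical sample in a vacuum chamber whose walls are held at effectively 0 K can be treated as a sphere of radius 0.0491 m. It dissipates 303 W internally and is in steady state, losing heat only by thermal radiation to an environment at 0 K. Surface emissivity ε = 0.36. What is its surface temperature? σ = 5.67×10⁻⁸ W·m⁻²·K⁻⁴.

T ≈ 837 K

Steady state: internal power = radiated power, P = εσA T⁴.
Radiating area A = 4πr² = 0.03030 m².
T⁴ = P/(εσA) = 303/(0.36·5.67×10⁻⁸·0.03030) = 4.900×10¹¹ K⁴.
T = (4.900×10¹¹)^(1/4).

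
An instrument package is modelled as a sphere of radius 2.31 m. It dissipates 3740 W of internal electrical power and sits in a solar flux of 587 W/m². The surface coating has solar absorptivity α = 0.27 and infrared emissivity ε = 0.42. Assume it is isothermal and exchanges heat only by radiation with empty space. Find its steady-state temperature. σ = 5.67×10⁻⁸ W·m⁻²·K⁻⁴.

At steady state, absorbed solar power + internal power = radiated power.
Absorbed: α·S·A_cross = 0.27·587·16.76 = 2657 W (cross-section πr²).
Total input = 2657 + 3740 = 6397 W.
Radiated: εσ·A_surf·T⁴ with A_surf = 4πr² = 67.06 m².
T⁴ = 6397/(0.42·5.67×10⁻⁸·67.06) = 4.006×10⁹ K⁴.

T ≈ 252 K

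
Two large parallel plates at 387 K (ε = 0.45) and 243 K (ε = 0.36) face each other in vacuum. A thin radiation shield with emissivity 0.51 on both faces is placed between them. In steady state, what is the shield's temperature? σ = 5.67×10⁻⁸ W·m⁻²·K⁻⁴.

T_s ≈ 342 K

In steady state the net flux on the hot side equals that on the cold side.
σ(T₁⁴−T_s⁴)/D₁ = σ(T_s⁴−T₂⁴)/D₂, with D₁ = 1/ε₁+1/ε_s−1 = 3.183, D₂ = 1/ε_s+1/ε₂−1 = 3.739.
Solve for T_s⁴: T_s⁴ = (D₂·T₁⁴ + D₁·T₂⁴)/(D₁+D₂) = 1.372×10¹⁰ K⁴.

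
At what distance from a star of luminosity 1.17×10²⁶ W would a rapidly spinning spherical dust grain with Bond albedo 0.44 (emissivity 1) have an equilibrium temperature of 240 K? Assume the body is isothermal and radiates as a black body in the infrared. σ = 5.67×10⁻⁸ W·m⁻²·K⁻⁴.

d ≈ 8.32×10¹⁰ m

For an isothermal black-emitting sphere, (1−a)S·πr² = σ·4πr²·T⁴ ⇒ S = 4σT⁴/(1−a).
S = 4·5.67×10⁻⁸·(240)⁴/0.560 = 1344 W/m².
Flux falls as S = L/(4πd²), so d = √(L/(4πS)) = √(1.17×10²⁶/(4π·1344)).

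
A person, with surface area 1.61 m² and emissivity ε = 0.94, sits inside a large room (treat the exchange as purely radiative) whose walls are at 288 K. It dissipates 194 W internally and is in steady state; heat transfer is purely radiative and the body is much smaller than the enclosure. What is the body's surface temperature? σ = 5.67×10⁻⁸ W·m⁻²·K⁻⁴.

T ≈ 309 K

For a small grey body in a large enclosure, net radiated power = εσA(T⁴ − T_w⁴).
Steady state: P = εσA(T⁴ − T_w⁴) with A = 1.61 m².
T⁴ = P/(εσA) + T_w⁴ = 194/(0.94·5.67×10⁻⁸·1.610) + (288)⁴
    = 2.261×10⁹ + 6.880×10⁹ = 9.141×10⁹ K⁴.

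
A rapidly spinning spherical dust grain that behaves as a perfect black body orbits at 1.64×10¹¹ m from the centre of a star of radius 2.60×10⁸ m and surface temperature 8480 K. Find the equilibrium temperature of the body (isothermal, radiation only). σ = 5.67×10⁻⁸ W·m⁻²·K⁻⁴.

The star's surface emits σT_*⁴; at distance d the flux is S = σT_*⁴(R_*/d)².
S = 5.67×10⁻⁸·(8480)⁴·(2.60×10⁸/1.64×10¹¹)² = 736.9 W/m².
For an isothermal sphere T⁴ = (1−a)S/(4σ) = 3.249×10⁹ K⁴.

T ≈ 239 K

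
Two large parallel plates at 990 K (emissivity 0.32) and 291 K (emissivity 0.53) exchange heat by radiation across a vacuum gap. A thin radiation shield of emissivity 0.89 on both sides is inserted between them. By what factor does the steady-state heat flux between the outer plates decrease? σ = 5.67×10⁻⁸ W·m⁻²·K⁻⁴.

Without shield: q₀ = σΔ(T⁴)/(1/ε₁+1/ε₂−1) with denominator 4.012.
With shield the two gaps are in series; the resistances add: (1/ε₁+1/ε_s−1)+(1/ε_s+1/ε₂−1) = 3.249+2.010 = 5.259.
Heat-flux ratio q₀/q = 5.259/4.012.

factor ≈ 1.31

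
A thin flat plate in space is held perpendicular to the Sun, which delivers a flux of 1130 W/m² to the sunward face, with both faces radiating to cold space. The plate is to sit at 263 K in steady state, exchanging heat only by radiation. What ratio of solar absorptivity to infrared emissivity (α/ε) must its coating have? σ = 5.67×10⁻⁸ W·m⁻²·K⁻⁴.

α/ε ≈ 0.480

Balance: αS·A = εσ·2A·T⁴ ⇒ α/ε = 2σT⁴/S.
α/ε = 2·5.67×10⁻⁸·(263)⁴/1130 = 2·5.67×10⁻⁸·4.784×10⁹/1130.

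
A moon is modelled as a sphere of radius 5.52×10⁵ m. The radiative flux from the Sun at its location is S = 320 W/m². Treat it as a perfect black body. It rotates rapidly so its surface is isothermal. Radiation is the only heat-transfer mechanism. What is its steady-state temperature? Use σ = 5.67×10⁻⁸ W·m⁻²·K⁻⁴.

T ≈ 194 K

At equilibrium, absorbed power = emitted power.
Absorbing cross-section = πr² = 9.573×10¹¹ m²; emitting surface = 4πr² = 3.829×10¹² m² (ratio 4).
S·A_cross = εσ·A_surf·T⁴  ⇒  T⁴ = S/(4σ).
T⁴ = 1.00·320/(4·5.67×10⁻⁸) = 1.411×10⁹ K⁴.
T = (1.411×10⁹)^(1/4).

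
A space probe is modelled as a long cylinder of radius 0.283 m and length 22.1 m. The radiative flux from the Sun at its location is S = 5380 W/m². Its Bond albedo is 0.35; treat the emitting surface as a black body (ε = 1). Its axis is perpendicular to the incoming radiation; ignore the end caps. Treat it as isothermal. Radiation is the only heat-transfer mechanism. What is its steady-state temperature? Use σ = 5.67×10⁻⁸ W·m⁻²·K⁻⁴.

At equilibrium, absorbed power = emitted power.
Absorbing cross-section = 2rL = 12.51 m²; emitting surface = 2πrL = 39.30 m² (ratio π).
(1−a)S·A_cross = εσ·A_surf·T⁴  ⇒  T⁴ = (1−a)S/(πσ).
T⁴ = 0.650·5380/(π·5.67×10⁻⁸) = 1.963×10¹⁰ K⁴.
T = (1.963×10¹⁰)^(1/4).

T ≈ 374 K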